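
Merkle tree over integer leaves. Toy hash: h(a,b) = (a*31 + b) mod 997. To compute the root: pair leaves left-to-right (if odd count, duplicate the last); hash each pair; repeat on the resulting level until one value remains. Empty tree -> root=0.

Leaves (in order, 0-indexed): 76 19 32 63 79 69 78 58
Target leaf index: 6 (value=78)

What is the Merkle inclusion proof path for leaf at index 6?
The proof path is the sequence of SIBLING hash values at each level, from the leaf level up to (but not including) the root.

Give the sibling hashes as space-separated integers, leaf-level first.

L0 (leaves): [76, 19, 32, 63, 79, 69, 78, 58], target index=6
L1: h(76,19)=(76*31+19)%997=381 [pair 0] h(32,63)=(32*31+63)%997=58 [pair 1] h(79,69)=(79*31+69)%997=524 [pair 2] h(78,58)=(78*31+58)%997=482 [pair 3] -> [381, 58, 524, 482]
  Sibling for proof at L0: 58
L2: h(381,58)=(381*31+58)%997=902 [pair 0] h(524,482)=(524*31+482)%997=774 [pair 1] -> [902, 774]
  Sibling for proof at L1: 524
L3: h(902,774)=(902*31+774)%997=820 [pair 0] -> [820]
  Sibling for proof at L2: 902
Root: 820
Proof path (sibling hashes from leaf to root): [58, 524, 902]

Answer: 58 524 902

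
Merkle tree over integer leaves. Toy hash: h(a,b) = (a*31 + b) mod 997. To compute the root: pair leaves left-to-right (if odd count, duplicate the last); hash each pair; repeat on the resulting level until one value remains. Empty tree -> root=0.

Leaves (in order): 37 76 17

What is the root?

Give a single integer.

Answer: 571

Derivation:
L0: [37, 76, 17]
L1: h(37,76)=(37*31+76)%997=226 h(17,17)=(17*31+17)%997=544 -> [226, 544]
L2: h(226,544)=(226*31+544)%997=571 -> [571]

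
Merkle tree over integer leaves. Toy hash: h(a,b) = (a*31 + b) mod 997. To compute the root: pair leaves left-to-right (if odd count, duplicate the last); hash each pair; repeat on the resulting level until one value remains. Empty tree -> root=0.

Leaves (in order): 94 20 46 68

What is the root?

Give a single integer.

L0: [94, 20, 46, 68]
L1: h(94,20)=(94*31+20)%997=940 h(46,68)=(46*31+68)%997=497 -> [940, 497]
L2: h(940,497)=(940*31+497)%997=724 -> [724]

Answer: 724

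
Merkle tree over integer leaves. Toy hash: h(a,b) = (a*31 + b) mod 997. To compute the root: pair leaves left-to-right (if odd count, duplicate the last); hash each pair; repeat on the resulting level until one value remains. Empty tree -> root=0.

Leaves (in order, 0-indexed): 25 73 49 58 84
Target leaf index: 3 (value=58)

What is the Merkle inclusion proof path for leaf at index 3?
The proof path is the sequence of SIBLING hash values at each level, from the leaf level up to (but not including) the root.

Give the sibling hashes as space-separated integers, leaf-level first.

L0 (leaves): [25, 73, 49, 58, 84], target index=3
L1: h(25,73)=(25*31+73)%997=848 [pair 0] h(49,58)=(49*31+58)%997=580 [pair 1] h(84,84)=(84*31+84)%997=694 [pair 2] -> [848, 580, 694]
  Sibling for proof at L0: 49
L2: h(848,580)=(848*31+580)%997=946 [pair 0] h(694,694)=(694*31+694)%997=274 [pair 1] -> [946, 274]
  Sibling for proof at L1: 848
L3: h(946,274)=(946*31+274)%997=687 [pair 0] -> [687]
  Sibling for proof at L2: 274
Root: 687
Proof path (sibling hashes from leaf to root): [49, 848, 274]

Answer: 49 848 274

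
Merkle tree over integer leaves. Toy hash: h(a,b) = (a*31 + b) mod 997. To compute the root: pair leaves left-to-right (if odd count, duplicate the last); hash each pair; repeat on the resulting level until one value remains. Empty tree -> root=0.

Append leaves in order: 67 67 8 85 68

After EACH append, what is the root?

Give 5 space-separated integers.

Answer: 67 150 918 995 777

Derivation:
After append 67 (leaves=[67]):
  L0: [67]
  root=67
After append 67 (leaves=[67, 67]):
  L0: [67, 67]
  L1: h(67,67)=(67*31+67)%997=150 -> [150]
  root=150
After append 8 (leaves=[67, 67, 8]):
  L0: [67, 67, 8]
  L1: h(67,67)=(67*31+67)%997=150 h(8,8)=(8*31+8)%997=256 -> [150, 256]
  L2: h(150,256)=(150*31+256)%997=918 -> [918]
  root=918
After append 85 (leaves=[67, 67, 8, 85]):
  L0: [67, 67, 8, 85]
  L1: h(67,67)=(67*31+67)%997=150 h(8,85)=(8*31+85)%997=333 -> [150, 333]
  L2: h(150,333)=(150*31+333)%997=995 -> [995]
  root=995
After append 68 (leaves=[67, 67, 8, 85, 68]):
  L0: [67, 67, 8, 85, 68]
  L1: h(67,67)=(67*31+67)%997=150 h(8,85)=(8*31+85)%997=333 h(68,68)=(68*31+68)%997=182 -> [150, 333, 182]
  L2: h(150,333)=(150*31+333)%997=995 h(182,182)=(182*31+182)%997=839 -> [995, 839]
  L3: h(995,839)=(995*31+839)%997=777 -> [777]
  root=777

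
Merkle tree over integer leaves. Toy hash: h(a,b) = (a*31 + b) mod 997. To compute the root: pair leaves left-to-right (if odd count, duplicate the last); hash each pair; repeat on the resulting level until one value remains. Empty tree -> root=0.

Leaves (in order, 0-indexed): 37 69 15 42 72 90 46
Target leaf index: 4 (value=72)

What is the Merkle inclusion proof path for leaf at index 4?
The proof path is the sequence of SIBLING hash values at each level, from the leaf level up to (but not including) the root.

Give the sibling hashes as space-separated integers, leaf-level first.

Answer: 90 475 317

Derivation:
L0 (leaves): [37, 69, 15, 42, 72, 90, 46], target index=4
L1: h(37,69)=(37*31+69)%997=219 [pair 0] h(15,42)=(15*31+42)%997=507 [pair 1] h(72,90)=(72*31+90)%997=328 [pair 2] h(46,46)=(46*31+46)%997=475 [pair 3] -> [219, 507, 328, 475]
  Sibling for proof at L0: 90
L2: h(219,507)=(219*31+507)%997=317 [pair 0] h(328,475)=(328*31+475)%997=673 [pair 1] -> [317, 673]
  Sibling for proof at L1: 475
L3: h(317,673)=(317*31+673)%997=530 [pair 0] -> [530]
  Sibling for proof at L2: 317
Root: 530
Proof path (sibling hashes from leaf to root): [90, 475, 317]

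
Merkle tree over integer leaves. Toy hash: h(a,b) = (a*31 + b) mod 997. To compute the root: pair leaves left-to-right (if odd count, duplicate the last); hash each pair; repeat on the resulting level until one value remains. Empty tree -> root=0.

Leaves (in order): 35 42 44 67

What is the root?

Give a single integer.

L0: [35, 42, 44, 67]
L1: h(35,42)=(35*31+42)%997=130 h(44,67)=(44*31+67)%997=434 -> [130, 434]
L2: h(130,434)=(130*31+434)%997=476 -> [476]

Answer: 476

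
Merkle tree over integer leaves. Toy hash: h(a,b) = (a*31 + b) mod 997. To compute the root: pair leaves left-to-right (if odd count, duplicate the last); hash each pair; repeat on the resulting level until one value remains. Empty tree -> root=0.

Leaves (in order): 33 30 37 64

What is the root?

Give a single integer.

Answer: 953

Derivation:
L0: [33, 30, 37, 64]
L1: h(33,30)=(33*31+30)%997=56 h(37,64)=(37*31+64)%997=214 -> [56, 214]
L2: h(56,214)=(56*31+214)%997=953 -> [953]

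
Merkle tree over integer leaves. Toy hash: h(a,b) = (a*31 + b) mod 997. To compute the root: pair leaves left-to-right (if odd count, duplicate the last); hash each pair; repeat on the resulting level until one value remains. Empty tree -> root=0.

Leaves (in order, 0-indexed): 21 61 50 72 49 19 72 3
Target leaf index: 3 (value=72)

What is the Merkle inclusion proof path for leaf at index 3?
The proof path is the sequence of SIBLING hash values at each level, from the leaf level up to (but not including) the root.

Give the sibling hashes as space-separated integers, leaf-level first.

Answer: 50 712 63

Derivation:
L0 (leaves): [21, 61, 50, 72, 49, 19, 72, 3], target index=3
L1: h(21,61)=(21*31+61)%997=712 [pair 0] h(50,72)=(50*31+72)%997=625 [pair 1] h(49,19)=(49*31+19)%997=541 [pair 2] h(72,3)=(72*31+3)%997=241 [pair 3] -> [712, 625, 541, 241]
  Sibling for proof at L0: 50
L2: h(712,625)=(712*31+625)%997=763 [pair 0] h(541,241)=(541*31+241)%997=63 [pair 1] -> [763, 63]
  Sibling for proof at L1: 712
L3: h(763,63)=(763*31+63)%997=785 [pair 0] -> [785]
  Sibling for proof at L2: 63
Root: 785
Proof path (sibling hashes from leaf to root): [50, 712, 63]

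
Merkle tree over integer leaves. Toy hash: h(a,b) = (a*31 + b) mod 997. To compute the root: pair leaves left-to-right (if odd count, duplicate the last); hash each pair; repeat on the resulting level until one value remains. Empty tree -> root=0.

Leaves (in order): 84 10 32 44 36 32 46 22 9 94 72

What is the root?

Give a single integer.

Answer: 239

Derivation:
L0: [84, 10, 32, 44, 36, 32, 46, 22, 9, 94, 72]
L1: h(84,10)=(84*31+10)%997=620 h(32,44)=(32*31+44)%997=39 h(36,32)=(36*31+32)%997=151 h(46,22)=(46*31+22)%997=451 h(9,94)=(9*31+94)%997=373 h(72,72)=(72*31+72)%997=310 -> [620, 39, 151, 451, 373, 310]
L2: h(620,39)=(620*31+39)%997=316 h(151,451)=(151*31+451)%997=147 h(373,310)=(373*31+310)%997=906 -> [316, 147, 906]
L3: h(316,147)=(316*31+147)%997=970 h(906,906)=(906*31+906)%997=79 -> [970, 79]
L4: h(970,79)=(970*31+79)%997=239 -> [239]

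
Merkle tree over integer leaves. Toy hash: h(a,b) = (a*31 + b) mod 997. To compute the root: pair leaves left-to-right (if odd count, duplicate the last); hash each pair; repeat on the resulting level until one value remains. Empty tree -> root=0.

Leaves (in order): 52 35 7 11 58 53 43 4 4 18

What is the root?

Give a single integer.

Answer: 763

Derivation:
L0: [52, 35, 7, 11, 58, 53, 43, 4, 4, 18]
L1: h(52,35)=(52*31+35)%997=650 h(7,11)=(7*31+11)%997=228 h(58,53)=(58*31+53)%997=854 h(43,4)=(43*31+4)%997=340 h(4,18)=(4*31+18)%997=142 -> [650, 228, 854, 340, 142]
L2: h(650,228)=(650*31+228)%997=438 h(854,340)=(854*31+340)%997=892 h(142,142)=(142*31+142)%997=556 -> [438, 892, 556]
L3: h(438,892)=(438*31+892)%997=512 h(556,556)=(556*31+556)%997=843 -> [512, 843]
L4: h(512,843)=(512*31+843)%997=763 -> [763]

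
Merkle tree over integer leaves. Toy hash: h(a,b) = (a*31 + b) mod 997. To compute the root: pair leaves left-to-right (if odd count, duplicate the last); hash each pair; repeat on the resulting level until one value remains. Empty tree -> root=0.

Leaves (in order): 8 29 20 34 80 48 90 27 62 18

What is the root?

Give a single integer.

Answer: 168

Derivation:
L0: [8, 29, 20, 34, 80, 48, 90, 27, 62, 18]
L1: h(8,29)=(8*31+29)%997=277 h(20,34)=(20*31+34)%997=654 h(80,48)=(80*31+48)%997=534 h(90,27)=(90*31+27)%997=823 h(62,18)=(62*31+18)%997=943 -> [277, 654, 534, 823, 943]
L2: h(277,654)=(277*31+654)%997=268 h(534,823)=(534*31+823)%997=428 h(943,943)=(943*31+943)%997=266 -> [268, 428, 266]
L3: h(268,428)=(268*31+428)%997=760 h(266,266)=(266*31+266)%997=536 -> [760, 536]
L4: h(760,536)=(760*31+536)%997=168 -> [168]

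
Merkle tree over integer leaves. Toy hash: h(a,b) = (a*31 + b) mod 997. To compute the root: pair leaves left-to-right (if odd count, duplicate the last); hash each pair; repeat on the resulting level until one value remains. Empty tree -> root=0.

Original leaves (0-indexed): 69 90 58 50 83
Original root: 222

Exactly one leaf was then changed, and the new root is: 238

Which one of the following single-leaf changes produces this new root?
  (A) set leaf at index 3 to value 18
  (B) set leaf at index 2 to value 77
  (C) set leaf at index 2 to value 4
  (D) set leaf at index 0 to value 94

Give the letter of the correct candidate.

Original leaves: [69, 90, 58, 50, 83]
Target new root: 238
Try each candidate change and compute the resulting root:
Candidate A: set leaf[3] = 18 -> leaves = [69, 90, 58, 18, 83]
  L0: [69, 90, 58, 18, 83]
  L1: h(69,90)=(69*31+90)%997=235 h(58,18)=(58*31+18)%997=819 h(83,83)=(83*31+83)%997=662 -> [235, 819, 662]
  L2: h(235,819)=(235*31+819)%997=128 h(662,662)=(662*31+662)%997=247 -> [128, 247]
  L3: h(128,247)=(128*31+247)%997=227 -> [227]
  root = 227 != target 238
Candidate B: set leaf[2] = 77 -> leaves = [69, 90, 77, 50, 83]
  L0: [69, 90, 77, 50, 83]
  L1: h(69,90)=(69*31+90)%997=235 h(77,50)=(77*31+50)%997=443 h(83,83)=(83*31+83)%997=662 -> [235, 443, 662]
  L2: h(235,443)=(235*31+443)%997=749 h(662,662)=(662*31+662)%997=247 -> [749, 247]
  L3: h(749,247)=(749*31+247)%997=535 -> [535]
  root = 535 != target 238
Candidate C: set leaf[2] = 4 -> leaves = [69, 90, 4, 50, 83]
  L0: [69, 90, 4, 50, 83]
  L1: h(69,90)=(69*31+90)%997=235 h(4,50)=(4*31+50)%997=174 h(83,83)=(83*31+83)%997=662 -> [235, 174, 662]
  L2: h(235,174)=(235*31+174)%997=480 h(662,662)=(662*31+662)%997=247 -> [480, 247]
  L3: h(480,247)=(480*31+247)%997=172 -> [172]
  root = 172 != target 238
Candidate D: set leaf[0] = 94 -> leaves = [94, 90, 58, 50, 83]
  L0: [94, 90, 58, 50, 83]
  L1: h(94,90)=(94*31+90)%997=13 h(58,50)=(58*31+50)%997=851 h(83,83)=(83*31+83)%997=662 -> [13, 851, 662]
  L2: h(13,851)=(13*31+851)%997=257 h(662,662)=(662*31+662)%997=247 -> [257, 247]
  L3: h(257,247)=(257*31+247)%997=238 -> [238]
  root = 238 == target 238  ** MATCH **
Candidate D produces the target root.

Answer: D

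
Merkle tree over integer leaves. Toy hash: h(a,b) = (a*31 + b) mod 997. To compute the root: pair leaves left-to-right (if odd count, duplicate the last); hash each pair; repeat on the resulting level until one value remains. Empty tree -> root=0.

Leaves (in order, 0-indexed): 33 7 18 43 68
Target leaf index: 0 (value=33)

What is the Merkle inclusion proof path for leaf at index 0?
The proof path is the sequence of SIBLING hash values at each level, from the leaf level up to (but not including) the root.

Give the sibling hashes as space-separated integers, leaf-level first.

Answer: 7 601 839

Derivation:
L0 (leaves): [33, 7, 18, 43, 68], target index=0
L1: h(33,7)=(33*31+7)%997=33 [pair 0] h(18,43)=(18*31+43)%997=601 [pair 1] h(68,68)=(68*31+68)%997=182 [pair 2] -> [33, 601, 182]
  Sibling for proof at L0: 7
L2: h(33,601)=(33*31+601)%997=627 [pair 0] h(182,182)=(182*31+182)%997=839 [pair 1] -> [627, 839]
  Sibling for proof at L1: 601
L3: h(627,839)=(627*31+839)%997=336 [pair 0] -> [336]
  Sibling for proof at L2: 839
Root: 336
Proof path (sibling hashes from leaf to root): [7, 601, 839]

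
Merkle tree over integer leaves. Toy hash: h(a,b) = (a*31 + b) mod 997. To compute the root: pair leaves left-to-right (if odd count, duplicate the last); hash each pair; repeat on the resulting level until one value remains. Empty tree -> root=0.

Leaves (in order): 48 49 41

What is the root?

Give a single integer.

L0: [48, 49, 41]
L1: h(48,49)=(48*31+49)%997=540 h(41,41)=(41*31+41)%997=315 -> [540, 315]
L2: h(540,315)=(540*31+315)%997=106 -> [106]

Answer: 106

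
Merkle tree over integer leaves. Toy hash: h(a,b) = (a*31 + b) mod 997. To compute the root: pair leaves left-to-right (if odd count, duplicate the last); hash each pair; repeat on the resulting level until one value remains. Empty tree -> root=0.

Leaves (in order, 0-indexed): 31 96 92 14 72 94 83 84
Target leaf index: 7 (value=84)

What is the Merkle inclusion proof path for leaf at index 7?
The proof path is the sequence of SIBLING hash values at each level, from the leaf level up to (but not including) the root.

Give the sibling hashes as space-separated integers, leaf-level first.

L0 (leaves): [31, 96, 92, 14, 72, 94, 83, 84], target index=7
L1: h(31,96)=(31*31+96)%997=60 [pair 0] h(92,14)=(92*31+14)%997=872 [pair 1] h(72,94)=(72*31+94)%997=332 [pair 2] h(83,84)=(83*31+84)%997=663 [pair 3] -> [60, 872, 332, 663]
  Sibling for proof at L0: 83
L2: h(60,872)=(60*31+872)%997=738 [pair 0] h(332,663)=(332*31+663)%997=985 [pair 1] -> [738, 985]
  Sibling for proof at L1: 332
L3: h(738,985)=(738*31+985)%997=932 [pair 0] -> [932]
  Sibling for proof at L2: 738
Root: 932
Proof path (sibling hashes from leaf to root): [83, 332, 738]

Answer: 83 332 738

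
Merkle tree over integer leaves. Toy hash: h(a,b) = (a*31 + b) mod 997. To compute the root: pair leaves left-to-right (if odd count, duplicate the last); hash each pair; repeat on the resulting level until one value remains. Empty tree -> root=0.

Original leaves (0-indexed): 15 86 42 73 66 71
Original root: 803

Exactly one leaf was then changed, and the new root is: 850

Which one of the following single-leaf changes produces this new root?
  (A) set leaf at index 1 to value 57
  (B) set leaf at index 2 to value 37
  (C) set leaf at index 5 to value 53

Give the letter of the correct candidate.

Answer: A

Derivation:
Original leaves: [15, 86, 42, 73, 66, 71]
Target new root: 850
Try each candidate change and compute the resulting root:
Candidate A: set leaf[1] = 57 -> leaves = [15, 57, 42, 73, 66, 71]
  L0: [15, 57, 42, 73, 66, 71]
  L1: h(15,57)=(15*31+57)%997=522 h(42,73)=(42*31+73)%997=378 h(66,71)=(66*31+71)%997=123 -> [522, 378, 123]
  L2: h(522,378)=(522*31+378)%997=608 h(123,123)=(123*31+123)%997=945 -> [608, 945]
  L3: h(608,945)=(608*31+945)%997=850 -> [850]
  root = 850 == target 850  ** MATCH **
Candidate B: set leaf[2] = 37 -> leaves = [15, 86, 37, 73, 66, 71]
  L0: [15, 86, 37, 73, 66, 71]
  L1: h(15,86)=(15*31+86)%997=551 h(37,73)=(37*31+73)%997=223 h(66,71)=(66*31+71)%997=123 -> [551, 223, 123]
  L2: h(551,223)=(551*31+223)%997=355 h(123,123)=(123*31+123)%997=945 -> [355, 945]
  L3: h(355,945)=(355*31+945)%997=983 -> [983]
  root = 983 != target 850
Candidate C: set leaf[5] = 53 -> leaves = [15, 86, 42, 73, 66, 53]
  L0: [15, 86, 42, 73, 66, 53]
  L1: h(15,86)=(15*31+86)%997=551 h(42,73)=(42*31+73)%997=378 h(66,53)=(66*31+53)%997=105 -> [551, 378, 105]
  L2: h(551,378)=(551*31+378)%997=510 h(105,105)=(105*31+105)%997=369 -> [510, 369]
  L3: h(510,369)=(510*31+369)%997=227 -> [227]
  root = 227 != target 850
Candidate A produces the target root.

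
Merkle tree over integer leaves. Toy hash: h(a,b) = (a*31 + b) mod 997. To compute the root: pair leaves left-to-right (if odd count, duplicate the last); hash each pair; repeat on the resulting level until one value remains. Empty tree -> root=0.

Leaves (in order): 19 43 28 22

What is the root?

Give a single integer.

Answer: 542

Derivation:
L0: [19, 43, 28, 22]
L1: h(19,43)=(19*31+43)%997=632 h(28,22)=(28*31+22)%997=890 -> [632, 890]
L2: h(632,890)=(632*31+890)%997=542 -> [542]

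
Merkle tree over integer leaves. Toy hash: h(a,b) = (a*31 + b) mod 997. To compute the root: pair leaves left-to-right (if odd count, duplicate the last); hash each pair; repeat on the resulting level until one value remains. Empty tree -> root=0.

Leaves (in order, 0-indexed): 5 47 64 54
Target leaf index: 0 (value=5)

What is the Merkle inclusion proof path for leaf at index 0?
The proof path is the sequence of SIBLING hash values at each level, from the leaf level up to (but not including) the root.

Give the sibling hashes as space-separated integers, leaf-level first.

L0 (leaves): [5, 47, 64, 54], target index=0
L1: h(5,47)=(5*31+47)%997=202 [pair 0] h(64,54)=(64*31+54)%997=44 [pair 1] -> [202, 44]
  Sibling for proof at L0: 47
L2: h(202,44)=(202*31+44)%997=324 [pair 0] -> [324]
  Sibling for proof at L1: 44
Root: 324
Proof path (sibling hashes from leaf to root): [47, 44]

Answer: 47 44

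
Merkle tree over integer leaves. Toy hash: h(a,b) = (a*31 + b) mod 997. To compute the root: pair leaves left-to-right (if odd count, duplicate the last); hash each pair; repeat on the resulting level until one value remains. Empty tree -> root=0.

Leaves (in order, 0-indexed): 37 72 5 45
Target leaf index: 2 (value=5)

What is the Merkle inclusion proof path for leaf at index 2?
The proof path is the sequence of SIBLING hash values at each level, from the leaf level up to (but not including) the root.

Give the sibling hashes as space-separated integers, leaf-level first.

Answer: 45 222

Derivation:
L0 (leaves): [37, 72, 5, 45], target index=2
L1: h(37,72)=(37*31+72)%997=222 [pair 0] h(5,45)=(5*31+45)%997=200 [pair 1] -> [222, 200]
  Sibling for proof at L0: 45
L2: h(222,200)=(222*31+200)%997=103 [pair 0] -> [103]
  Sibling for proof at L1: 222
Root: 103
Proof path (sibling hashes from leaf to root): [45, 222]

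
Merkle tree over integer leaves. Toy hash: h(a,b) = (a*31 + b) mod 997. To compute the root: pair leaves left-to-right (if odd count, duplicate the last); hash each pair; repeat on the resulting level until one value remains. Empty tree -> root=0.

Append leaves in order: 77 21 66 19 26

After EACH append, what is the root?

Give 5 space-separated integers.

After append 77 (leaves=[77]):
  L0: [77]
  root=77
After append 21 (leaves=[77, 21]):
  L0: [77, 21]
  L1: h(77,21)=(77*31+21)%997=414 -> [414]
  root=414
After append 66 (leaves=[77, 21, 66]):
  L0: [77, 21, 66]
  L1: h(77,21)=(77*31+21)%997=414 h(66,66)=(66*31+66)%997=118 -> [414, 118]
  L2: h(414,118)=(414*31+118)%997=988 -> [988]
  root=988
After append 19 (leaves=[77, 21, 66, 19]):
  L0: [77, 21, 66, 19]
  L1: h(77,21)=(77*31+21)%997=414 h(66,19)=(66*31+19)%997=71 -> [414, 71]
  L2: h(414,71)=(414*31+71)%997=941 -> [941]
  root=941
After append 26 (leaves=[77, 21, 66, 19, 26]):
  L0: [77, 21, 66, 19, 26]
  L1: h(77,21)=(77*31+21)%997=414 h(66,19)=(66*31+19)%997=71 h(26,26)=(26*31+26)%997=832 -> [414, 71, 832]
  L2: h(414,71)=(414*31+71)%997=941 h(832,832)=(832*31+832)%997=702 -> [941, 702]
  L3: h(941,702)=(941*31+702)%997=960 -> [960]
  root=960

Answer: 77 414 988 941 960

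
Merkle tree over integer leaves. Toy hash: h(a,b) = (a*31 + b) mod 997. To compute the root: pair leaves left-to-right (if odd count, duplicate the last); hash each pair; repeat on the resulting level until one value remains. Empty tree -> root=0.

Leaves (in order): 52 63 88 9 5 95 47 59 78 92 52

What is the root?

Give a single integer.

L0: [52, 63, 88, 9, 5, 95, 47, 59, 78, 92, 52]
L1: h(52,63)=(52*31+63)%997=678 h(88,9)=(88*31+9)%997=743 h(5,95)=(5*31+95)%997=250 h(47,59)=(47*31+59)%997=519 h(78,92)=(78*31+92)%997=516 h(52,52)=(52*31+52)%997=667 -> [678, 743, 250, 519, 516, 667]
L2: h(678,743)=(678*31+743)%997=824 h(250,519)=(250*31+519)%997=293 h(516,667)=(516*31+667)%997=711 -> [824, 293, 711]
L3: h(824,293)=(824*31+293)%997=912 h(711,711)=(711*31+711)%997=818 -> [912, 818]
L4: h(912,818)=(912*31+818)%997=177 -> [177]

Answer: 177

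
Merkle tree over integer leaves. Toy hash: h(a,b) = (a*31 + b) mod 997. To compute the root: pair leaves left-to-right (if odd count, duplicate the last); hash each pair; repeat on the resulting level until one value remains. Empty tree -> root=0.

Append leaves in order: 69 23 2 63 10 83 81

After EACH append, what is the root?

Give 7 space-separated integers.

After append 69 (leaves=[69]):
  L0: [69]
  root=69
After append 23 (leaves=[69, 23]):
  L0: [69, 23]
  L1: h(69,23)=(69*31+23)%997=168 -> [168]
  root=168
After append 2 (leaves=[69, 23, 2]):
  L0: [69, 23, 2]
  L1: h(69,23)=(69*31+23)%997=168 h(2,2)=(2*31+2)%997=64 -> [168, 64]
  L2: h(168,64)=(168*31+64)%997=287 -> [287]
  root=287
After append 63 (leaves=[69, 23, 2, 63]):
  L0: [69, 23, 2, 63]
  L1: h(69,23)=(69*31+23)%997=168 h(2,63)=(2*31+63)%997=125 -> [168, 125]
  L2: h(168,125)=(168*31+125)%997=348 -> [348]
  root=348
After append 10 (leaves=[69, 23, 2, 63, 10]):
  L0: [69, 23, 2, 63, 10]
  L1: h(69,23)=(69*31+23)%997=168 h(2,63)=(2*31+63)%997=125 h(10,10)=(10*31+10)%997=320 -> [168, 125, 320]
  L2: h(168,125)=(168*31+125)%997=348 h(320,320)=(320*31+320)%997=270 -> [348, 270]
  L3: h(348,270)=(348*31+270)%997=91 -> [91]
  root=91
After append 83 (leaves=[69, 23, 2, 63, 10, 83]):
  L0: [69, 23, 2, 63, 10, 83]
  L1: h(69,23)=(69*31+23)%997=168 h(2,63)=(2*31+63)%997=125 h(10,83)=(10*31+83)%997=393 -> [168, 125, 393]
  L2: h(168,125)=(168*31+125)%997=348 h(393,393)=(393*31+393)%997=612 -> [348, 612]
  L3: h(348,612)=(348*31+612)%997=433 -> [433]
  root=433
After append 81 (leaves=[69, 23, 2, 63, 10, 83, 81]):
  L0: [69, 23, 2, 63, 10, 83, 81]
  L1: h(69,23)=(69*31+23)%997=168 h(2,63)=(2*31+63)%997=125 h(10,83)=(10*31+83)%997=393 h(81,81)=(81*31+81)%997=598 -> [168, 125, 393, 598]
  L2: h(168,125)=(168*31+125)%997=348 h(393,598)=(393*31+598)%997=817 -> [348, 817]
  L3: h(348,817)=(348*31+817)%997=638 -> [638]
  root=638

Answer: 69 168 287 348 91 433 638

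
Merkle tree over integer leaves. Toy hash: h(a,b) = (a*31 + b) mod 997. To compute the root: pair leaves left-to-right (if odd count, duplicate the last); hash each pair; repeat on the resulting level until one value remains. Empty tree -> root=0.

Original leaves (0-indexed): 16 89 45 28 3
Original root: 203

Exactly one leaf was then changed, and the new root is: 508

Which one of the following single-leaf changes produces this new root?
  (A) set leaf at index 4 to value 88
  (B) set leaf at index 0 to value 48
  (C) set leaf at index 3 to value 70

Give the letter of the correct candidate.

Original leaves: [16, 89, 45, 28, 3]
Target new root: 508
Try each candidate change and compute the resulting root:
Candidate A: set leaf[4] = 88 -> leaves = [16, 89, 45, 28, 88]
  L0: [16, 89, 45, 28, 88]
  L1: h(16,89)=(16*31+89)%997=585 h(45,28)=(45*31+28)%997=426 h(88,88)=(88*31+88)%997=822 -> [585, 426, 822]
  L2: h(585,426)=(585*31+426)%997=615 h(822,822)=(822*31+822)%997=382 -> [615, 382]
  L3: h(615,382)=(615*31+382)%997=504 -> [504]
  root = 504 != target 508
Candidate B: set leaf[0] = 48 -> leaves = [48, 89, 45, 28, 3]
  L0: [48, 89, 45, 28, 3]
  L1: h(48,89)=(48*31+89)%997=580 h(45,28)=(45*31+28)%997=426 h(3,3)=(3*31+3)%997=96 -> [580, 426, 96]
  L2: h(580,426)=(580*31+426)%997=460 h(96,96)=(96*31+96)%997=81 -> [460, 81]
  L3: h(460,81)=(460*31+81)%997=383 -> [383]
  root = 383 != target 508
Candidate C: set leaf[3] = 70 -> leaves = [16, 89, 45, 70, 3]
  L0: [16, 89, 45, 70, 3]
  L1: h(16,89)=(16*31+89)%997=585 h(45,70)=(45*31+70)%997=468 h(3,3)=(3*31+3)%997=96 -> [585, 468, 96]
  L2: h(585,468)=(585*31+468)%997=657 h(96,96)=(96*31+96)%997=81 -> [657, 81]
  L3: h(657,81)=(657*31+81)%997=508 -> [508]
  root = 508 == target 508  ** MATCH **
Candidate C produces the target root.

Answer: C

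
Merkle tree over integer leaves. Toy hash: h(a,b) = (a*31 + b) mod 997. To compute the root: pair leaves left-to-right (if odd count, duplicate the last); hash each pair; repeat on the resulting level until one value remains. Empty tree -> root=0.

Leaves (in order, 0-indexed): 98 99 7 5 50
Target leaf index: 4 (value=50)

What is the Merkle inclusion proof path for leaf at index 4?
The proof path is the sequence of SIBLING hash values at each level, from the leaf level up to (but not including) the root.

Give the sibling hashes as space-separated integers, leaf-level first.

Answer: 50 603 760

Derivation:
L0 (leaves): [98, 99, 7, 5, 50], target index=4
L1: h(98,99)=(98*31+99)%997=146 [pair 0] h(7,5)=(7*31+5)%997=222 [pair 1] h(50,50)=(50*31+50)%997=603 [pair 2] -> [146, 222, 603]
  Sibling for proof at L0: 50
L2: h(146,222)=(146*31+222)%997=760 [pair 0] h(603,603)=(603*31+603)%997=353 [pair 1] -> [760, 353]
  Sibling for proof at L1: 603
L3: h(760,353)=(760*31+353)%997=982 [pair 0] -> [982]
  Sibling for proof at L2: 760
Root: 982
Proof path (sibling hashes from leaf to root): [50, 603, 760]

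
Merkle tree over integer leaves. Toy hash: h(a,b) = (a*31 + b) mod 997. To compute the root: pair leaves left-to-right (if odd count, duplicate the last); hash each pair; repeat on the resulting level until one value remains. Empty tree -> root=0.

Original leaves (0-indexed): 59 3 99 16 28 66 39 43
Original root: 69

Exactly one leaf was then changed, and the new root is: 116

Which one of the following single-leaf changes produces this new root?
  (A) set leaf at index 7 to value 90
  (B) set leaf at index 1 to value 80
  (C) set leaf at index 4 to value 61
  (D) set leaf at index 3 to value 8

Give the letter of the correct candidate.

Answer: A

Derivation:
Original leaves: [59, 3, 99, 16, 28, 66, 39, 43]
Target new root: 116
Try each candidate change and compute the resulting root:
Candidate A: set leaf[7] = 90 -> leaves = [59, 3, 99, 16, 28, 66, 39, 90]
  L0: [59, 3, 99, 16, 28, 66, 39, 90]
  L1: h(59,3)=(59*31+3)%997=835 h(99,16)=(99*31+16)%997=94 h(28,66)=(28*31+66)%997=934 h(39,90)=(39*31+90)%997=302 -> [835, 94, 934, 302]
  L2: h(835,94)=(835*31+94)%997=57 h(934,302)=(934*31+302)%997=343 -> [57, 343]
  L3: h(57,343)=(57*31+343)%997=116 -> [116]
  root = 116 == target 116  ** MATCH **
Candidate B: set leaf[1] = 80 -> leaves = [59, 80, 99, 16, 28, 66, 39, 43]
  L0: [59, 80, 99, 16, 28, 66, 39, 43]
  L1: h(59,80)=(59*31+80)%997=912 h(99,16)=(99*31+16)%997=94 h(28,66)=(28*31+66)%997=934 h(39,43)=(39*31+43)%997=255 -> [912, 94, 934, 255]
  L2: h(912,94)=(912*31+94)%997=450 h(934,255)=(934*31+255)%997=296 -> [450, 296]
  L3: h(450,296)=(450*31+296)%997=288 -> [288]
  root = 288 != target 116
Candidate C: set leaf[4] = 61 -> leaves = [59, 3, 99, 16, 61, 66, 39, 43]
  L0: [59, 3, 99, 16, 61, 66, 39, 43]
  L1: h(59,3)=(59*31+3)%997=835 h(99,16)=(99*31+16)%997=94 h(61,66)=(61*31+66)%997=960 h(39,43)=(39*31+43)%997=255 -> [835, 94, 960, 255]
  L2: h(835,94)=(835*31+94)%997=57 h(960,255)=(960*31+255)%997=105 -> [57, 105]
  L3: h(57,105)=(57*31+105)%997=875 -> [875]
  root = 875 != target 116
Candidate D: set leaf[3] = 8 -> leaves = [59, 3, 99, 8, 28, 66, 39, 43]
  L0: [59, 3, 99, 8, 28, 66, 39, 43]
  L1: h(59,3)=(59*31+3)%997=835 h(99,8)=(99*31+8)%997=86 h(28,66)=(28*31+66)%997=934 h(39,43)=(39*31+43)%997=255 -> [835, 86, 934, 255]
  L2: h(835,86)=(835*31+86)%997=49 h(934,255)=(934*31+255)%997=296 -> [49, 296]
  L3: h(49,296)=(49*31+296)%997=818 -> [818]
  root = 818 != target 116
Candidate A produces the target root.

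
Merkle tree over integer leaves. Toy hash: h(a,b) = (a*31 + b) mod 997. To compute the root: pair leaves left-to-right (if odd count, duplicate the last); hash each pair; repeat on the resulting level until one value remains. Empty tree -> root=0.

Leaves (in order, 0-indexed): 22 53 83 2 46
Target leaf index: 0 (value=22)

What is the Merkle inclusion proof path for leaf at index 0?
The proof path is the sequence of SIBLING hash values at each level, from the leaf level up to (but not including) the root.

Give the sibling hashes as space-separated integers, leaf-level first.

L0 (leaves): [22, 53, 83, 2, 46], target index=0
L1: h(22,53)=(22*31+53)%997=735 [pair 0] h(83,2)=(83*31+2)%997=581 [pair 1] h(46,46)=(46*31+46)%997=475 [pair 2] -> [735, 581, 475]
  Sibling for proof at L0: 53
L2: h(735,581)=(735*31+581)%997=435 [pair 0] h(475,475)=(475*31+475)%997=245 [pair 1] -> [435, 245]
  Sibling for proof at L1: 581
L3: h(435,245)=(435*31+245)%997=769 [pair 0] -> [769]
  Sibling for proof at L2: 245
Root: 769
Proof path (sibling hashes from leaf to root): [53, 581, 245]

Answer: 53 581 245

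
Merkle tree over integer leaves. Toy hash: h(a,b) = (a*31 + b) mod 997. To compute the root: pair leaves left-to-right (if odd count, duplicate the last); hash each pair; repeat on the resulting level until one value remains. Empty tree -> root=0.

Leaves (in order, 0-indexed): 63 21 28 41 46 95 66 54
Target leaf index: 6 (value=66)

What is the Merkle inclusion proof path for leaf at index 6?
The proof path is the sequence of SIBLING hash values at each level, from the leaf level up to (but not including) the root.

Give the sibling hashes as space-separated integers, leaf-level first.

Answer: 54 524 289

Derivation:
L0 (leaves): [63, 21, 28, 41, 46, 95, 66, 54], target index=6
L1: h(63,21)=(63*31+21)%997=977 [pair 0] h(28,41)=(28*31+41)%997=909 [pair 1] h(46,95)=(46*31+95)%997=524 [pair 2] h(66,54)=(66*31+54)%997=106 [pair 3] -> [977, 909, 524, 106]
  Sibling for proof at L0: 54
L2: h(977,909)=(977*31+909)%997=289 [pair 0] h(524,106)=(524*31+106)%997=398 [pair 1] -> [289, 398]
  Sibling for proof at L1: 524
L3: h(289,398)=(289*31+398)%997=384 [pair 0] -> [384]
  Sibling for proof at L2: 289
Root: 384
Proof path (sibling hashes from leaf to root): [54, 524, 289]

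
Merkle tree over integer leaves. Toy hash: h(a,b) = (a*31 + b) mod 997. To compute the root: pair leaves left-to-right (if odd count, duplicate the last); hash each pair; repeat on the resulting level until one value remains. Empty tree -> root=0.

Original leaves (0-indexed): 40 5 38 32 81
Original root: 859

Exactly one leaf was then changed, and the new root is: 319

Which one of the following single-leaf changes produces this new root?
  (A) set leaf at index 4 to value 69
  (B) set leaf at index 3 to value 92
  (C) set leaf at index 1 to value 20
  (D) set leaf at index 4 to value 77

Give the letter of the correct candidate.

Answer: C

Derivation:
Original leaves: [40, 5, 38, 32, 81]
Target new root: 319
Try each candidate change and compute the resulting root:
Candidate A: set leaf[4] = 69 -> leaves = [40, 5, 38, 32, 69]
  L0: [40, 5, 38, 32, 69]
  L1: h(40,5)=(40*31+5)%997=248 h(38,32)=(38*31+32)%997=213 h(69,69)=(69*31+69)%997=214 -> [248, 213, 214]
  L2: h(248,213)=(248*31+213)%997=922 h(214,214)=(214*31+214)%997=866 -> [922, 866]
  L3: h(922,866)=(922*31+866)%997=535 -> [535]
  root = 535 != target 319
Candidate B: set leaf[3] = 92 -> leaves = [40, 5, 38, 92, 81]
  L0: [40, 5, 38, 92, 81]
  L1: h(40,5)=(40*31+5)%997=248 h(38,92)=(38*31+92)%997=273 h(81,81)=(81*31+81)%997=598 -> [248, 273, 598]
  L2: h(248,273)=(248*31+273)%997=982 h(598,598)=(598*31+598)%997=193 -> [982, 193]
  L3: h(982,193)=(982*31+193)%997=725 -> [725]
  root = 725 != target 319
Candidate C: set leaf[1] = 20 -> leaves = [40, 20, 38, 32, 81]
  L0: [40, 20, 38, 32, 81]
  L1: h(40,20)=(40*31+20)%997=263 h(38,32)=(38*31+32)%997=213 h(81,81)=(81*31+81)%997=598 -> [263, 213, 598]
  L2: h(263,213)=(263*31+213)%997=390 h(598,598)=(598*31+598)%997=193 -> [390, 193]
  L3: h(390,193)=(390*31+193)%997=319 -> [319]
  root = 319 == target 319  ** MATCH **
Candidate D: set leaf[4] = 77 -> leaves = [40, 5, 38, 32, 77]
  L0: [40, 5, 38, 32, 77]
  L1: h(40,5)=(40*31+5)%997=248 h(38,32)=(38*31+32)%997=213 h(77,77)=(77*31+77)%997=470 -> [248, 213, 470]
  L2: h(248,213)=(248*31+213)%997=922 h(470,470)=(470*31+470)%997=85 -> [922, 85]
  L3: h(922,85)=(922*31+85)%997=751 -> [751]
  root = 751 != target 319
Candidate C produces the target root.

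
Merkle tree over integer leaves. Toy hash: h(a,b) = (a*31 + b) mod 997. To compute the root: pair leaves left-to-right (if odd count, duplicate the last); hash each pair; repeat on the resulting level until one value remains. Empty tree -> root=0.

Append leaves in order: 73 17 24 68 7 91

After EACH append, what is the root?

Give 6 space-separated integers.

After append 73 (leaves=[73]):
  L0: [73]
  root=73
After append 17 (leaves=[73, 17]):
  L0: [73, 17]
  L1: h(73,17)=(73*31+17)%997=286 -> [286]
  root=286
After append 24 (leaves=[73, 17, 24]):
  L0: [73, 17, 24]
  L1: h(73,17)=(73*31+17)%997=286 h(24,24)=(24*31+24)%997=768 -> [286, 768]
  L2: h(286,768)=(286*31+768)%997=661 -> [661]
  root=661
After append 68 (leaves=[73, 17, 24, 68]):
  L0: [73, 17, 24, 68]
  L1: h(73,17)=(73*31+17)%997=286 h(24,68)=(24*31+68)%997=812 -> [286, 812]
  L2: h(286,812)=(286*31+812)%997=705 -> [705]
  root=705
After append 7 (leaves=[73, 17, 24, 68, 7]):
  L0: [73, 17, 24, 68, 7]
  L1: h(73,17)=(73*31+17)%997=286 h(24,68)=(24*31+68)%997=812 h(7,7)=(7*31+7)%997=224 -> [286, 812, 224]
  L2: h(286,812)=(286*31+812)%997=705 h(224,224)=(224*31+224)%997=189 -> [705, 189]
  L3: h(705,189)=(705*31+189)%997=110 -> [110]
  root=110
After append 91 (leaves=[73, 17, 24, 68, 7, 91]):
  L0: [73, 17, 24, 68, 7, 91]
  L1: h(73,17)=(73*31+17)%997=286 h(24,68)=(24*31+68)%997=812 h(7,91)=(7*31+91)%997=308 -> [286, 812, 308]
  L2: h(286,812)=(286*31+812)%997=705 h(308,308)=(308*31+308)%997=883 -> [705, 883]
  L3: h(705,883)=(705*31+883)%997=804 -> [804]
  root=804

Answer: 73 286 661 705 110 804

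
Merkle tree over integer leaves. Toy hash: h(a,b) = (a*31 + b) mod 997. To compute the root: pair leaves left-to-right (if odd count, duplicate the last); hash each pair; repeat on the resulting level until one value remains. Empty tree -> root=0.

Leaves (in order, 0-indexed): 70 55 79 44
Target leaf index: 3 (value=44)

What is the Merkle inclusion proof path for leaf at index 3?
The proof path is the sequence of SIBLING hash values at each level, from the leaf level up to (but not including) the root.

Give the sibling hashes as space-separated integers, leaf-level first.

Answer: 79 231

Derivation:
L0 (leaves): [70, 55, 79, 44], target index=3
L1: h(70,55)=(70*31+55)%997=231 [pair 0] h(79,44)=(79*31+44)%997=499 [pair 1] -> [231, 499]
  Sibling for proof at L0: 79
L2: h(231,499)=(231*31+499)%997=681 [pair 0] -> [681]
  Sibling for proof at L1: 231
Root: 681
Proof path (sibling hashes from leaf to root): [79, 231]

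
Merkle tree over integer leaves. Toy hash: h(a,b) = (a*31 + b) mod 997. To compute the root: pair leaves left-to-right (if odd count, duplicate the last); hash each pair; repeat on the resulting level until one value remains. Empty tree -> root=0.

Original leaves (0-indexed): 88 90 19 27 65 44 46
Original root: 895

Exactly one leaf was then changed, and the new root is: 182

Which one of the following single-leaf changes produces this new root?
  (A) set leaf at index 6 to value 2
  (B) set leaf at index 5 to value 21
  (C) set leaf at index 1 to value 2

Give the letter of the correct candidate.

Original leaves: [88, 90, 19, 27, 65, 44, 46]
Target new root: 182
Try each candidate change and compute the resulting root:
Candidate A: set leaf[6] = 2 -> leaves = [88, 90, 19, 27, 65, 44, 2]
  L0: [88, 90, 19, 27, 65, 44, 2]
  L1: h(88,90)=(88*31+90)%997=824 h(19,27)=(19*31+27)%997=616 h(65,44)=(65*31+44)%997=65 h(2,2)=(2*31+2)%997=64 -> [824, 616, 65, 64]
  L2: h(824,616)=(824*31+616)%997=238 h(65,64)=(65*31+64)%997=85 -> [238, 85]
  L3: h(238,85)=(238*31+85)%997=484 -> [484]
  root = 484 != target 182
Candidate B: set leaf[5] = 21 -> leaves = [88, 90, 19, 27, 65, 21, 46]
  L0: [88, 90, 19, 27, 65, 21, 46]
  L1: h(88,90)=(88*31+90)%997=824 h(19,27)=(19*31+27)%997=616 h(65,21)=(65*31+21)%997=42 h(46,46)=(46*31+46)%997=475 -> [824, 616, 42, 475]
  L2: h(824,616)=(824*31+616)%997=238 h(42,475)=(42*31+475)%997=780 -> [238, 780]
  L3: h(238,780)=(238*31+780)%997=182 -> [182]
  root = 182 == target 182  ** MATCH **
Candidate C: set leaf[1] = 2 -> leaves = [88, 2, 19, 27, 65, 44, 46]
  L0: [88, 2, 19, 27, 65, 44, 46]
  L1: h(88,2)=(88*31+2)%997=736 h(19,27)=(19*31+27)%997=616 h(65,44)=(65*31+44)%997=65 h(46,46)=(46*31+46)%997=475 -> [736, 616, 65, 475]
  L2: h(736,616)=(736*31+616)%997=501 h(65,475)=(65*31+475)%997=496 -> [501, 496]
  L3: h(501,496)=(501*31+496)%997=75 -> [75]
  root = 75 != target 182
Candidate B produces the target root.

Answer: B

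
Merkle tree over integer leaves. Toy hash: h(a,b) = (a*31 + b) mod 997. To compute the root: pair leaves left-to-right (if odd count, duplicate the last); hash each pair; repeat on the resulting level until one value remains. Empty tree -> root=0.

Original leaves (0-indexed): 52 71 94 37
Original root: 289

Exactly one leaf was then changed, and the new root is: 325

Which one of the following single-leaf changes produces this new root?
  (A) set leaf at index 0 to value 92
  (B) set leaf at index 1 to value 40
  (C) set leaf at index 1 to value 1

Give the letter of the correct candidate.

Answer: B

Derivation:
Original leaves: [52, 71, 94, 37]
Target new root: 325
Try each candidate change and compute the resulting root:
Candidate A: set leaf[0] = 92 -> leaves = [92, 71, 94, 37]
  L0: [92, 71, 94, 37]
  L1: h(92,71)=(92*31+71)%997=929 h(94,37)=(94*31+37)%997=957 -> [929, 957]
  L2: h(929,957)=(929*31+957)%997=843 -> [843]
  root = 843 != target 325
Candidate B: set leaf[1] = 40 -> leaves = [52, 40, 94, 37]
  L0: [52, 40, 94, 37]
  L1: h(52,40)=(52*31+40)%997=655 h(94,37)=(94*31+37)%997=957 -> [655, 957]
  L2: h(655,957)=(655*31+957)%997=325 -> [325]
  root = 325 == target 325  ** MATCH **
Candidate C: set leaf[1] = 1 -> leaves = [52, 1, 94, 37]
  L0: [52, 1, 94, 37]
  L1: h(52,1)=(52*31+1)%997=616 h(94,37)=(94*31+37)%997=957 -> [616, 957]
  L2: h(616,957)=(616*31+957)%997=113 -> [113]
  root = 113 != target 325
Candidate B produces the target root.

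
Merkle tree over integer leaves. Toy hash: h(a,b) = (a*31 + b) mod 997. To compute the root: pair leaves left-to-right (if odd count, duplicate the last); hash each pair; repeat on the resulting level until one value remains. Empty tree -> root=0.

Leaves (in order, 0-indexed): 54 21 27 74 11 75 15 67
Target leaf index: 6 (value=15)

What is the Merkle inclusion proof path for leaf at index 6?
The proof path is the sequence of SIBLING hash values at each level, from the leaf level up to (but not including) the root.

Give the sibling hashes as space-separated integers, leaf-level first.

Answer: 67 416 615

Derivation:
L0 (leaves): [54, 21, 27, 74, 11, 75, 15, 67], target index=6
L1: h(54,21)=(54*31+21)%997=698 [pair 0] h(27,74)=(27*31+74)%997=911 [pair 1] h(11,75)=(11*31+75)%997=416 [pair 2] h(15,67)=(15*31+67)%997=532 [pair 3] -> [698, 911, 416, 532]
  Sibling for proof at L0: 67
L2: h(698,911)=(698*31+911)%997=615 [pair 0] h(416,532)=(416*31+532)%997=467 [pair 1] -> [615, 467]
  Sibling for proof at L1: 416
L3: h(615,467)=(615*31+467)%997=589 [pair 0] -> [589]
  Sibling for proof at L2: 615
Root: 589
Proof path (sibling hashes from leaf to root): [67, 416, 615]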